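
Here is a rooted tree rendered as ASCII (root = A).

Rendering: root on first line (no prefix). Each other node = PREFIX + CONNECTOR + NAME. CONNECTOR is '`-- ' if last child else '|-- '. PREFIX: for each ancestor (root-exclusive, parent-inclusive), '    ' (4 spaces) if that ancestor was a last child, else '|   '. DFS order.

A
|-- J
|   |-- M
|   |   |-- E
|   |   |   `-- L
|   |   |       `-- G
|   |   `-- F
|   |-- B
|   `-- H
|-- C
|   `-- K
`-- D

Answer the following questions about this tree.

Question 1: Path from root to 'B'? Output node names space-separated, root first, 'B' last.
Answer: A J B

Derivation:
Walk down from root: A -> J -> B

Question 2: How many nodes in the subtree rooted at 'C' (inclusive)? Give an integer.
Answer: 2

Derivation:
Subtree rooted at C contains: C, K
Count = 2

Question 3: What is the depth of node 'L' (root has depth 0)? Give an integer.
Answer: 4

Derivation:
Path from root to L: A -> J -> M -> E -> L
Depth = number of edges = 4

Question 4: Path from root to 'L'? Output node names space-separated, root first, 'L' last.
Answer: A J M E L

Derivation:
Walk down from root: A -> J -> M -> E -> L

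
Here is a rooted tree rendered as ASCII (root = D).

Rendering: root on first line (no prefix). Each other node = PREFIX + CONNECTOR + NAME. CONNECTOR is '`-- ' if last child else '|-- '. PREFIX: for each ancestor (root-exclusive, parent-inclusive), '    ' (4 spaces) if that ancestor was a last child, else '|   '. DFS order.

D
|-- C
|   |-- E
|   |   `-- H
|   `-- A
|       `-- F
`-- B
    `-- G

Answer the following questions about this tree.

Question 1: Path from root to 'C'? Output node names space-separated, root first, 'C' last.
Answer: D C

Derivation:
Walk down from root: D -> C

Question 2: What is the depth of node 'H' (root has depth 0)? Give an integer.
Path from root to H: D -> C -> E -> H
Depth = number of edges = 3

Answer: 3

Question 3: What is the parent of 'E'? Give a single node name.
Scan adjacency: E appears as child of C

Answer: C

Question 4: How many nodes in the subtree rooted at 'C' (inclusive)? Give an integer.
Answer: 5

Derivation:
Subtree rooted at C contains: A, C, E, F, H
Count = 5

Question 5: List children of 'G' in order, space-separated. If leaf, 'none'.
Node G's children (from adjacency): (leaf)

Answer: none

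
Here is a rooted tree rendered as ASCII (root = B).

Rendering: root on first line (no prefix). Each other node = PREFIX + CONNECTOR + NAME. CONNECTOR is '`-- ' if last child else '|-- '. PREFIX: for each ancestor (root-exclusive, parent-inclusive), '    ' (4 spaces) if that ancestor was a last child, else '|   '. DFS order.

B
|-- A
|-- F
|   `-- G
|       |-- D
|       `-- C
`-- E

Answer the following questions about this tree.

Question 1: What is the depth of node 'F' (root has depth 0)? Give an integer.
Path from root to F: B -> F
Depth = number of edges = 1

Answer: 1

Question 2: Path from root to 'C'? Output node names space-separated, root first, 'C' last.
Walk down from root: B -> F -> G -> C

Answer: B F G C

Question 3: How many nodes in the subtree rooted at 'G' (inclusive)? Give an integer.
Answer: 3

Derivation:
Subtree rooted at G contains: C, D, G
Count = 3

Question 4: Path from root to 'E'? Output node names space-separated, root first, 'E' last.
Answer: B E

Derivation:
Walk down from root: B -> E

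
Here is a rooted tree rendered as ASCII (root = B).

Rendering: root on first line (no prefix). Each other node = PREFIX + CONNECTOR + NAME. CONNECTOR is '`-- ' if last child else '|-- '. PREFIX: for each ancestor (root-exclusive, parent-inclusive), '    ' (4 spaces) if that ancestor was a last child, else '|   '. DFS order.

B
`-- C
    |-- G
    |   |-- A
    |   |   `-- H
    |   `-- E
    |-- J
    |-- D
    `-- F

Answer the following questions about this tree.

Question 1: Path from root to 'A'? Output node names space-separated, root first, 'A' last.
Answer: B C G A

Derivation:
Walk down from root: B -> C -> G -> A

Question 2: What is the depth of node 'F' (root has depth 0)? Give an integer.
Answer: 2

Derivation:
Path from root to F: B -> C -> F
Depth = number of edges = 2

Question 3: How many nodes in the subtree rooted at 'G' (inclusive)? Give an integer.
Answer: 4

Derivation:
Subtree rooted at G contains: A, E, G, H
Count = 4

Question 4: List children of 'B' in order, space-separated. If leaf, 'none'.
Node B's children (from adjacency): C

Answer: C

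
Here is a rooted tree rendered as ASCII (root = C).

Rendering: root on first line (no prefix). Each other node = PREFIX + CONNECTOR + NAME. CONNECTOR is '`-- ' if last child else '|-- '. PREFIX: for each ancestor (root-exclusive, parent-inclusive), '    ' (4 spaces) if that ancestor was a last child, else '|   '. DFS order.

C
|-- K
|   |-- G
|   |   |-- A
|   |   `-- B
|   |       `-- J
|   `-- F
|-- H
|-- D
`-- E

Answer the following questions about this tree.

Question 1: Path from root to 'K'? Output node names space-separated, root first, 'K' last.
Walk down from root: C -> K

Answer: C K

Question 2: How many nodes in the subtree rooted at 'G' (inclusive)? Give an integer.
Answer: 4

Derivation:
Subtree rooted at G contains: A, B, G, J
Count = 4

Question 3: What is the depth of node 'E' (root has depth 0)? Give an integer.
Answer: 1

Derivation:
Path from root to E: C -> E
Depth = number of edges = 1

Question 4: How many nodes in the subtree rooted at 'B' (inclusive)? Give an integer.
Subtree rooted at B contains: B, J
Count = 2

Answer: 2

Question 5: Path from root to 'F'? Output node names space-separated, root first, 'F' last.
Walk down from root: C -> K -> F

Answer: C K F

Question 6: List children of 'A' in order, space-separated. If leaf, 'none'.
Answer: none

Derivation:
Node A's children (from adjacency): (leaf)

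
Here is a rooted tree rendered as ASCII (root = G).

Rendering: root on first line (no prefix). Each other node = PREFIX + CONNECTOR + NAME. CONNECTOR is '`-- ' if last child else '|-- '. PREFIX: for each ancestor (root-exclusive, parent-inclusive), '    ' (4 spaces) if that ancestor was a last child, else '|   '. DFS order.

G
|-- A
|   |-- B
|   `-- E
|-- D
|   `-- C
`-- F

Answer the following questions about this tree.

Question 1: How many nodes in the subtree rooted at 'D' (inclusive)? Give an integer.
Subtree rooted at D contains: C, D
Count = 2

Answer: 2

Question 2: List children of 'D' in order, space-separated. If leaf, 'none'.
Node D's children (from adjacency): C

Answer: C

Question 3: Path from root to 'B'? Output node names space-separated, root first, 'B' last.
Walk down from root: G -> A -> B

Answer: G A B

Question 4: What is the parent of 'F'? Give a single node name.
Answer: G

Derivation:
Scan adjacency: F appears as child of G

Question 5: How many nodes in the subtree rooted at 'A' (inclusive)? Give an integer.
Answer: 3

Derivation:
Subtree rooted at A contains: A, B, E
Count = 3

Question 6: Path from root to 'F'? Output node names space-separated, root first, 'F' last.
Answer: G F

Derivation:
Walk down from root: G -> F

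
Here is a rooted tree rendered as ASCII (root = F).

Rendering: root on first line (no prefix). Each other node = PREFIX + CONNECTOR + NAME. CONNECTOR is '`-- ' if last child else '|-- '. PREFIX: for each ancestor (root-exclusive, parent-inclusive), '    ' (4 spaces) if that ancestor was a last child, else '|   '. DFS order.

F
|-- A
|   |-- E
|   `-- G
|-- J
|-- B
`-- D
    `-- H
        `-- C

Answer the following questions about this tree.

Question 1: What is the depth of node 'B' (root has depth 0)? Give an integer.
Path from root to B: F -> B
Depth = number of edges = 1

Answer: 1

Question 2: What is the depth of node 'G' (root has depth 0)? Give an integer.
Answer: 2

Derivation:
Path from root to G: F -> A -> G
Depth = number of edges = 2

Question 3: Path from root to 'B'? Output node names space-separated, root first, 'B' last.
Answer: F B

Derivation:
Walk down from root: F -> B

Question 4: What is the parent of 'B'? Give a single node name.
Answer: F

Derivation:
Scan adjacency: B appears as child of F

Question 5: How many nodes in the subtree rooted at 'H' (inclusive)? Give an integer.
Answer: 2

Derivation:
Subtree rooted at H contains: C, H
Count = 2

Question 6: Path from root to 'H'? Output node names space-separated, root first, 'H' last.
Answer: F D H

Derivation:
Walk down from root: F -> D -> H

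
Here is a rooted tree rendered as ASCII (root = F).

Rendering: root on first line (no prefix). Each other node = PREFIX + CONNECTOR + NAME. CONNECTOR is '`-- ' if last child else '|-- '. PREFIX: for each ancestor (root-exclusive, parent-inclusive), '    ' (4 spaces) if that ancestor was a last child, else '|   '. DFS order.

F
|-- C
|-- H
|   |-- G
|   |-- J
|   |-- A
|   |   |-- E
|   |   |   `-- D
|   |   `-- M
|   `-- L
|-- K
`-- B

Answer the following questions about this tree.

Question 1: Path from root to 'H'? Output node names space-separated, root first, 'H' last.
Walk down from root: F -> H

Answer: F H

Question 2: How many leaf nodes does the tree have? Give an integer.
Leaves (nodes with no children): B, C, D, G, J, K, L, M

Answer: 8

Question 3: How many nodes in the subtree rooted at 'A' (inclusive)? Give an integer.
Answer: 4

Derivation:
Subtree rooted at A contains: A, D, E, M
Count = 4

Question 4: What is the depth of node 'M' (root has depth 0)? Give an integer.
Answer: 3

Derivation:
Path from root to M: F -> H -> A -> M
Depth = number of edges = 3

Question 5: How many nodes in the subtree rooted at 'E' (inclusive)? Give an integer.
Answer: 2

Derivation:
Subtree rooted at E contains: D, E
Count = 2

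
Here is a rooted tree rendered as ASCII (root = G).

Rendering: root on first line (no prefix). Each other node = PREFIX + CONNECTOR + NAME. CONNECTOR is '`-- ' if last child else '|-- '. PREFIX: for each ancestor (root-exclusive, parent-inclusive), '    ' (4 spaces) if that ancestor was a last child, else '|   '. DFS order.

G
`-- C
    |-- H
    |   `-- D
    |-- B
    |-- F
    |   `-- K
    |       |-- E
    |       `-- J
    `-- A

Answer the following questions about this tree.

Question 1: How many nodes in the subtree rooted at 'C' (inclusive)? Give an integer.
Subtree rooted at C contains: A, B, C, D, E, F, H, J, K
Count = 9

Answer: 9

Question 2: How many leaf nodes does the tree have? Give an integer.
Leaves (nodes with no children): A, B, D, E, J

Answer: 5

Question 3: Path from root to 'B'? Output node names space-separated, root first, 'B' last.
Answer: G C B

Derivation:
Walk down from root: G -> C -> B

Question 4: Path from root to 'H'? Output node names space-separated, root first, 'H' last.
Walk down from root: G -> C -> H

Answer: G C H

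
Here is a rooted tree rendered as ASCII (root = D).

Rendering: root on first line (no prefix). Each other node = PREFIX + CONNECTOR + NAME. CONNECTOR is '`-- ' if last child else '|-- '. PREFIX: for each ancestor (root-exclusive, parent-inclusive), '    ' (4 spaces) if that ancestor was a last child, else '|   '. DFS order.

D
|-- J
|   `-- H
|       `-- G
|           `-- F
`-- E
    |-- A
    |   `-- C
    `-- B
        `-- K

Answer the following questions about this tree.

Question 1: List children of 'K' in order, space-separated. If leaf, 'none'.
Answer: none

Derivation:
Node K's children (from adjacency): (leaf)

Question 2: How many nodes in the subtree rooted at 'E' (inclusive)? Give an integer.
Answer: 5

Derivation:
Subtree rooted at E contains: A, B, C, E, K
Count = 5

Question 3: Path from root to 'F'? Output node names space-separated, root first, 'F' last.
Walk down from root: D -> J -> H -> G -> F

Answer: D J H G F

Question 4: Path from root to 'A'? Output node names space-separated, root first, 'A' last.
Walk down from root: D -> E -> A

Answer: D E A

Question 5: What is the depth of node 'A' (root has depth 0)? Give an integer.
Answer: 2

Derivation:
Path from root to A: D -> E -> A
Depth = number of edges = 2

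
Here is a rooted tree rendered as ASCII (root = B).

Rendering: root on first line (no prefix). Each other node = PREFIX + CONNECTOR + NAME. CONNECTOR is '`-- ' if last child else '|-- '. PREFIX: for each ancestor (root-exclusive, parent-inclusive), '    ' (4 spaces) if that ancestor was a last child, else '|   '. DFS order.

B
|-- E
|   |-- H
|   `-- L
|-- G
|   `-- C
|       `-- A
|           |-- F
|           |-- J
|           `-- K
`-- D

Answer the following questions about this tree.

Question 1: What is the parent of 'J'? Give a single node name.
Answer: A

Derivation:
Scan adjacency: J appears as child of A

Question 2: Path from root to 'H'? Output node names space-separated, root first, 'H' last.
Answer: B E H

Derivation:
Walk down from root: B -> E -> H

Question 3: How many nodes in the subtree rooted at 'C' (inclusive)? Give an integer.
Answer: 5

Derivation:
Subtree rooted at C contains: A, C, F, J, K
Count = 5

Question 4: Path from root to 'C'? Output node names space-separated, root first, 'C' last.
Walk down from root: B -> G -> C

Answer: B G C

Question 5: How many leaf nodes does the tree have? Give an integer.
Leaves (nodes with no children): D, F, H, J, K, L

Answer: 6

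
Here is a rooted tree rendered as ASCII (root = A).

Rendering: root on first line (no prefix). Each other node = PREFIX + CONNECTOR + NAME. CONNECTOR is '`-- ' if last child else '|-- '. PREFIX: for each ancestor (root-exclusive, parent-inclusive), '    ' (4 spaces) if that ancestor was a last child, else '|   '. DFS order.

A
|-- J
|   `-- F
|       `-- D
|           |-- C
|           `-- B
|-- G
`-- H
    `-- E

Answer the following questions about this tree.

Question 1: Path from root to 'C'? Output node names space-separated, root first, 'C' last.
Answer: A J F D C

Derivation:
Walk down from root: A -> J -> F -> D -> C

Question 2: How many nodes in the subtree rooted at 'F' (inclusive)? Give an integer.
Subtree rooted at F contains: B, C, D, F
Count = 4

Answer: 4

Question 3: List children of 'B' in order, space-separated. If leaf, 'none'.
Node B's children (from adjacency): (leaf)

Answer: none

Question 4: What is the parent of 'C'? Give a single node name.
Answer: D

Derivation:
Scan adjacency: C appears as child of D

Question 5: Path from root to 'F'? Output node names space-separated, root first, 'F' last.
Answer: A J F

Derivation:
Walk down from root: A -> J -> F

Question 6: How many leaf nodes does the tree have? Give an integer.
Leaves (nodes with no children): B, C, E, G

Answer: 4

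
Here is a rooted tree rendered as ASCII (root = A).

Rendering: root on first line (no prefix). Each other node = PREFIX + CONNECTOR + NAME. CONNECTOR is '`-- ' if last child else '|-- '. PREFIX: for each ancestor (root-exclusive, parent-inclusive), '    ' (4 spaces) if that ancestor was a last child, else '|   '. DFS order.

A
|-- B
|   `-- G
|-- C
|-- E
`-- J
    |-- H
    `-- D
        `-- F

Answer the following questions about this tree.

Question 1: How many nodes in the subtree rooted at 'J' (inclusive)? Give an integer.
Answer: 4

Derivation:
Subtree rooted at J contains: D, F, H, J
Count = 4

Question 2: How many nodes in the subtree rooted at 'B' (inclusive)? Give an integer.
Answer: 2

Derivation:
Subtree rooted at B contains: B, G
Count = 2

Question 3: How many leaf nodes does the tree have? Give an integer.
Leaves (nodes with no children): C, E, F, G, H

Answer: 5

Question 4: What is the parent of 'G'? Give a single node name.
Answer: B

Derivation:
Scan adjacency: G appears as child of B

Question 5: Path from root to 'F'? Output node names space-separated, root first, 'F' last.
Walk down from root: A -> J -> D -> F

Answer: A J D F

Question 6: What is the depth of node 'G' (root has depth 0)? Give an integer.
Path from root to G: A -> B -> G
Depth = number of edges = 2

Answer: 2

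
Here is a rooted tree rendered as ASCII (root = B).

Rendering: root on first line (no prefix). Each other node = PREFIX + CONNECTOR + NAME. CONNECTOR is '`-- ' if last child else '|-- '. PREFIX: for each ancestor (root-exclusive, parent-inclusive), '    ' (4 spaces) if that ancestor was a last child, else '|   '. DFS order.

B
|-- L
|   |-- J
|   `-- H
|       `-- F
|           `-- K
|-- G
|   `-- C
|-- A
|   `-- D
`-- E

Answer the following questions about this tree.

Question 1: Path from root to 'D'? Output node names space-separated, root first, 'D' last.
Answer: B A D

Derivation:
Walk down from root: B -> A -> D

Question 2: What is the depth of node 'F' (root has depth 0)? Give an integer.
Path from root to F: B -> L -> H -> F
Depth = number of edges = 3

Answer: 3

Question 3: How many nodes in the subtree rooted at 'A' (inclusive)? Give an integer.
Subtree rooted at A contains: A, D
Count = 2

Answer: 2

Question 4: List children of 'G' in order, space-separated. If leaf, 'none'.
Answer: C

Derivation:
Node G's children (from adjacency): C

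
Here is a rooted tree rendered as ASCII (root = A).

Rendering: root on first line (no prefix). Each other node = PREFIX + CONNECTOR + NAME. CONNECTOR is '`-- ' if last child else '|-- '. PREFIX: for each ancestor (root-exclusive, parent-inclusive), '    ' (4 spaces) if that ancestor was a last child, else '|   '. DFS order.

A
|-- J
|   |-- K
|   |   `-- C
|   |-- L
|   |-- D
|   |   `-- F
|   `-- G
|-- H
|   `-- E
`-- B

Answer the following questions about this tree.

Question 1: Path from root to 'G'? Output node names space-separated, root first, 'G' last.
Answer: A J G

Derivation:
Walk down from root: A -> J -> G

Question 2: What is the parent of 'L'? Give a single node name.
Answer: J

Derivation:
Scan adjacency: L appears as child of J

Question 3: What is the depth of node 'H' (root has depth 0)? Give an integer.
Answer: 1

Derivation:
Path from root to H: A -> H
Depth = number of edges = 1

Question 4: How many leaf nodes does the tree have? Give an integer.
Answer: 6

Derivation:
Leaves (nodes with no children): B, C, E, F, G, L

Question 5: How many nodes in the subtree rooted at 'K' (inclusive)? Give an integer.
Subtree rooted at K contains: C, K
Count = 2

Answer: 2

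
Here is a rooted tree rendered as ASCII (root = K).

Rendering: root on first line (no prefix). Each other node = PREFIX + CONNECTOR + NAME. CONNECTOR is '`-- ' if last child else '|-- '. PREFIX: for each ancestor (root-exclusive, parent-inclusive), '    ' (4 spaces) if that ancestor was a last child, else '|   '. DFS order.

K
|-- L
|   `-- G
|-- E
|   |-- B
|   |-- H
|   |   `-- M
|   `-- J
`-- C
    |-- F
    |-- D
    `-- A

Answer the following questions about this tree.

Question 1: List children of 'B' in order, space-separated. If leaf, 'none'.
Node B's children (from adjacency): (leaf)

Answer: none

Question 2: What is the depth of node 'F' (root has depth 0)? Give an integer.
Answer: 2

Derivation:
Path from root to F: K -> C -> F
Depth = number of edges = 2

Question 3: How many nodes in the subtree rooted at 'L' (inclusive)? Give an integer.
Answer: 2

Derivation:
Subtree rooted at L contains: G, L
Count = 2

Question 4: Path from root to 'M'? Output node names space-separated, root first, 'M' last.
Walk down from root: K -> E -> H -> M

Answer: K E H M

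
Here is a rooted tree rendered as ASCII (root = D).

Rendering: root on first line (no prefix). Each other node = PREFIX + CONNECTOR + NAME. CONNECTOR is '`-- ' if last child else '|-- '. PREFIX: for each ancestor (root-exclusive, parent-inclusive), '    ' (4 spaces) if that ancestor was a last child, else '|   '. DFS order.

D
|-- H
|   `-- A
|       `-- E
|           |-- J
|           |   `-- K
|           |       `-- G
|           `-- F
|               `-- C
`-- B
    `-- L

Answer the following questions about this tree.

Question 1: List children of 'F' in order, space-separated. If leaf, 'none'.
Node F's children (from adjacency): C

Answer: C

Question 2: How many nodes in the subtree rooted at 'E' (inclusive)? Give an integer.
Subtree rooted at E contains: C, E, F, G, J, K
Count = 6

Answer: 6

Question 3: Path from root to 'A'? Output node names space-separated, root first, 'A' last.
Answer: D H A

Derivation:
Walk down from root: D -> H -> A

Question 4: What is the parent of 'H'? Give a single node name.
Scan adjacency: H appears as child of D

Answer: D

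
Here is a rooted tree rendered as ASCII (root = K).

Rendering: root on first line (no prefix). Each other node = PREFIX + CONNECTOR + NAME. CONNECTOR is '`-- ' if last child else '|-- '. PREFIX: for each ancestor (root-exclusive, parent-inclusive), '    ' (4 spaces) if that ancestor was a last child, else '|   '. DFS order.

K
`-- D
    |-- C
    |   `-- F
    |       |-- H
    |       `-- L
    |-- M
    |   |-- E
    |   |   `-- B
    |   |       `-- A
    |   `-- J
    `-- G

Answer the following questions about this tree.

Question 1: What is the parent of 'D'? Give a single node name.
Answer: K

Derivation:
Scan adjacency: D appears as child of K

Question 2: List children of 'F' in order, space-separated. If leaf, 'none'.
Answer: H L

Derivation:
Node F's children (from adjacency): H, L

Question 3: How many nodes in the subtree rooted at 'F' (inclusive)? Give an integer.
Answer: 3

Derivation:
Subtree rooted at F contains: F, H, L
Count = 3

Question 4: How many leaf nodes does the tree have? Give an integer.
Leaves (nodes with no children): A, G, H, J, L

Answer: 5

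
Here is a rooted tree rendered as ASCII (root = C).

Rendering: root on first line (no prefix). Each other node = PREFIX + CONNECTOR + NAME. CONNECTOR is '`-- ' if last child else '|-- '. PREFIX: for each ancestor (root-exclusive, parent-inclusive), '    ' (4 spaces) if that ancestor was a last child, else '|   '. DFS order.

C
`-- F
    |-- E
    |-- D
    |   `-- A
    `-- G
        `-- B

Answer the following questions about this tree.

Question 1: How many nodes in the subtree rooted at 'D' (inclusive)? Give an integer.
Answer: 2

Derivation:
Subtree rooted at D contains: A, D
Count = 2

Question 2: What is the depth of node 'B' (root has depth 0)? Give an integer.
Answer: 3

Derivation:
Path from root to B: C -> F -> G -> B
Depth = number of edges = 3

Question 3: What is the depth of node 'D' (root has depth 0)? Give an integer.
Path from root to D: C -> F -> D
Depth = number of edges = 2

Answer: 2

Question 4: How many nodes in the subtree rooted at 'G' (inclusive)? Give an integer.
Answer: 2

Derivation:
Subtree rooted at G contains: B, G
Count = 2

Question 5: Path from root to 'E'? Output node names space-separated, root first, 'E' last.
Walk down from root: C -> F -> E

Answer: C F E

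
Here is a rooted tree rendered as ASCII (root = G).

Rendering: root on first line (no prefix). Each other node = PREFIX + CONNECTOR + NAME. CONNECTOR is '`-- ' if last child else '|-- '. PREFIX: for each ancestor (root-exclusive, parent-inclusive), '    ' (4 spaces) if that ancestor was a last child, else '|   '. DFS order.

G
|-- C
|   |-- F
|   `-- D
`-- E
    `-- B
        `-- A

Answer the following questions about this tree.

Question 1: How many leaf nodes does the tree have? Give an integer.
Answer: 3

Derivation:
Leaves (nodes with no children): A, D, F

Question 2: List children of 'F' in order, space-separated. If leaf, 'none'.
Answer: none

Derivation:
Node F's children (from adjacency): (leaf)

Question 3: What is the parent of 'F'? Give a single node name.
Answer: C

Derivation:
Scan adjacency: F appears as child of C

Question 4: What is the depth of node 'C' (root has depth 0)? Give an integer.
Answer: 1

Derivation:
Path from root to C: G -> C
Depth = number of edges = 1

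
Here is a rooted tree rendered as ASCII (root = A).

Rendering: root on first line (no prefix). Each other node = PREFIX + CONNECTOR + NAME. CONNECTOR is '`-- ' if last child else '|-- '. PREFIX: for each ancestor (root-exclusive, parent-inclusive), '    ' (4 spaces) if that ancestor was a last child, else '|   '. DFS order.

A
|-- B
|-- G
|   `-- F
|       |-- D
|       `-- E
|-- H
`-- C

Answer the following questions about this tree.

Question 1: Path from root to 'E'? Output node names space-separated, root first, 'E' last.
Answer: A G F E

Derivation:
Walk down from root: A -> G -> F -> E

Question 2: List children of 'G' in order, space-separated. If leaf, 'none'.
Node G's children (from adjacency): F

Answer: F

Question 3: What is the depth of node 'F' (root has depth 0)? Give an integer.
Answer: 2

Derivation:
Path from root to F: A -> G -> F
Depth = number of edges = 2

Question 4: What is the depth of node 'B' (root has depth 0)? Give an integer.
Path from root to B: A -> B
Depth = number of edges = 1

Answer: 1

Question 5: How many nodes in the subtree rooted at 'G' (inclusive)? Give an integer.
Subtree rooted at G contains: D, E, F, G
Count = 4

Answer: 4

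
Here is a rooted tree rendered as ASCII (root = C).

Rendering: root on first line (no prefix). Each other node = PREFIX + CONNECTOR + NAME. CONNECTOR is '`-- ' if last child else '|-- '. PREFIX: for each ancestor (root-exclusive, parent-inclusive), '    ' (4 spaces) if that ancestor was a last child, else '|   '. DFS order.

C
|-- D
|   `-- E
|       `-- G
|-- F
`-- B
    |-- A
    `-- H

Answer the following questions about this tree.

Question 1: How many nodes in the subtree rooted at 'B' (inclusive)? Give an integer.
Subtree rooted at B contains: A, B, H
Count = 3

Answer: 3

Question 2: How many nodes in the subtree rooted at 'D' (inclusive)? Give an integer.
Subtree rooted at D contains: D, E, G
Count = 3

Answer: 3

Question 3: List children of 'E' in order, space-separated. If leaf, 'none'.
Answer: G

Derivation:
Node E's children (from adjacency): G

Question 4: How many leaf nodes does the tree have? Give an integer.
Leaves (nodes with no children): A, F, G, H

Answer: 4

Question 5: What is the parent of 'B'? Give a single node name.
Scan adjacency: B appears as child of C

Answer: C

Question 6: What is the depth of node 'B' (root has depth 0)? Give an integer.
Answer: 1

Derivation:
Path from root to B: C -> B
Depth = number of edges = 1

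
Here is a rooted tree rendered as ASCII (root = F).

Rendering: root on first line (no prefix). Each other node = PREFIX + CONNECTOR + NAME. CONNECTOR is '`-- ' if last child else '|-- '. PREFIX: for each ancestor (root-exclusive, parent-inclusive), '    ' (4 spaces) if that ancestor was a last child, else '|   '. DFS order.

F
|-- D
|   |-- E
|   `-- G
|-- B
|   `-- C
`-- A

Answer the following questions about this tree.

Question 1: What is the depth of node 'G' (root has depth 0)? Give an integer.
Answer: 2

Derivation:
Path from root to G: F -> D -> G
Depth = number of edges = 2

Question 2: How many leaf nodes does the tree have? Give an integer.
Answer: 4

Derivation:
Leaves (nodes with no children): A, C, E, G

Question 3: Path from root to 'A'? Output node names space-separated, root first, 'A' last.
Answer: F A

Derivation:
Walk down from root: F -> A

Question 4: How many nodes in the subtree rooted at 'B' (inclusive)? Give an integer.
Answer: 2

Derivation:
Subtree rooted at B contains: B, C
Count = 2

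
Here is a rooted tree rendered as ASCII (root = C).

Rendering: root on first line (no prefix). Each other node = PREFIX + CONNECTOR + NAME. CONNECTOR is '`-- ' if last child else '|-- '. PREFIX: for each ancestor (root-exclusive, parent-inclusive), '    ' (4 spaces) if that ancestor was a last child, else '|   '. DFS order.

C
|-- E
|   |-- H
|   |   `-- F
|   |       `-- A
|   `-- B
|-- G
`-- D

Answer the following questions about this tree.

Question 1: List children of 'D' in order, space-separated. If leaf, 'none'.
Node D's children (from adjacency): (leaf)

Answer: none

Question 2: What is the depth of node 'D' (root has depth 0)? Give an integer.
Answer: 1

Derivation:
Path from root to D: C -> D
Depth = number of edges = 1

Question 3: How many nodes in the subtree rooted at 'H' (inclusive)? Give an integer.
Answer: 3

Derivation:
Subtree rooted at H contains: A, F, H
Count = 3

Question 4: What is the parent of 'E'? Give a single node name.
Scan adjacency: E appears as child of C

Answer: C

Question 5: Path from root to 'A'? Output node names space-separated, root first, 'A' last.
Walk down from root: C -> E -> H -> F -> A

Answer: C E H F A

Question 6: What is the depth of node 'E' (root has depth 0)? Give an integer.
Path from root to E: C -> E
Depth = number of edges = 1

Answer: 1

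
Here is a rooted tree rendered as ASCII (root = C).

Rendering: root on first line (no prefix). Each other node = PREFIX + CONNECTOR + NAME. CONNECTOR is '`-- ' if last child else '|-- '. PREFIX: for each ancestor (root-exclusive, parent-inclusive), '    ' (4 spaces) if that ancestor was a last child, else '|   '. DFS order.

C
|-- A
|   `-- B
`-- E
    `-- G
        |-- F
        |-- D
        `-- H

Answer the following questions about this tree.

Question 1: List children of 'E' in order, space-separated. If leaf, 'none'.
Answer: G

Derivation:
Node E's children (from adjacency): G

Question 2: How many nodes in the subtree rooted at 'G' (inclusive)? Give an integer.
Subtree rooted at G contains: D, F, G, H
Count = 4

Answer: 4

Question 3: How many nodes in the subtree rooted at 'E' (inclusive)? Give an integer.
Subtree rooted at E contains: D, E, F, G, H
Count = 5

Answer: 5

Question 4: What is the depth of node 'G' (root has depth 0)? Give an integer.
Path from root to G: C -> E -> G
Depth = number of edges = 2

Answer: 2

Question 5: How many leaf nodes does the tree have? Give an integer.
Answer: 4

Derivation:
Leaves (nodes with no children): B, D, F, H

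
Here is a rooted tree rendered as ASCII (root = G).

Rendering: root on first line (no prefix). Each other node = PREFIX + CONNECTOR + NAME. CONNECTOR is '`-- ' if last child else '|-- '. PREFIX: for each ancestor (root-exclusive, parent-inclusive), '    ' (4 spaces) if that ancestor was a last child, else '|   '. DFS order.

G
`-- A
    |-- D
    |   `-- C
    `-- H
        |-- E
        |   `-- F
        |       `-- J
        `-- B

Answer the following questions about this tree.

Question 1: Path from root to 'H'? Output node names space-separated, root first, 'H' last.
Walk down from root: G -> A -> H

Answer: G A H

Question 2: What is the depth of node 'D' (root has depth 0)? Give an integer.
Answer: 2

Derivation:
Path from root to D: G -> A -> D
Depth = number of edges = 2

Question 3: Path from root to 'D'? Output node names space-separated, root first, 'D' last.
Walk down from root: G -> A -> D

Answer: G A D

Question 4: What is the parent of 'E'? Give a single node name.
Scan adjacency: E appears as child of H

Answer: H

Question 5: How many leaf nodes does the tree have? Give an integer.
Leaves (nodes with no children): B, C, J

Answer: 3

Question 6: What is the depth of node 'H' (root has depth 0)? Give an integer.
Answer: 2

Derivation:
Path from root to H: G -> A -> H
Depth = number of edges = 2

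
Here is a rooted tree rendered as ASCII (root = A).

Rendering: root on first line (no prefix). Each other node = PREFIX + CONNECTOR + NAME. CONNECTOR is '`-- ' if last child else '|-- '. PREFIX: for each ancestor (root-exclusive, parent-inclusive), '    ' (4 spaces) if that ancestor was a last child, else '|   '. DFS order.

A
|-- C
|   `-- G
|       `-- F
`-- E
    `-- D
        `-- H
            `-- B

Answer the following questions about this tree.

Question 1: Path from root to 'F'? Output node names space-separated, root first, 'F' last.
Walk down from root: A -> C -> G -> F

Answer: A C G F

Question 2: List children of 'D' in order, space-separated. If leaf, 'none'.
Answer: H

Derivation:
Node D's children (from adjacency): H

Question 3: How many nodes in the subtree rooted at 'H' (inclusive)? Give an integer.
Subtree rooted at H contains: B, H
Count = 2

Answer: 2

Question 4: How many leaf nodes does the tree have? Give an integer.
Leaves (nodes with no children): B, F

Answer: 2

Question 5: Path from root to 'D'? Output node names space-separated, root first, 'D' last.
Walk down from root: A -> E -> D

Answer: A E D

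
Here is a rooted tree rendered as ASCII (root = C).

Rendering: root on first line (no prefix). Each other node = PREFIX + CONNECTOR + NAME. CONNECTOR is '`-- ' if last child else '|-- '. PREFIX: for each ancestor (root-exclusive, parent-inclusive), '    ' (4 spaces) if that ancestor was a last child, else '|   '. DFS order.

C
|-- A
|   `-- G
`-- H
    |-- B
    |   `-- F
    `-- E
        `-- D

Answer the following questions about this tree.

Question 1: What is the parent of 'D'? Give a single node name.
Scan adjacency: D appears as child of E

Answer: E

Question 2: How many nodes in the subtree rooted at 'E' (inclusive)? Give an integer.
Subtree rooted at E contains: D, E
Count = 2

Answer: 2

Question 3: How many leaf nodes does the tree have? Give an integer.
Leaves (nodes with no children): D, F, G

Answer: 3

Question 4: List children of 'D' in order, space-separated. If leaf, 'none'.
Answer: none

Derivation:
Node D's children (from adjacency): (leaf)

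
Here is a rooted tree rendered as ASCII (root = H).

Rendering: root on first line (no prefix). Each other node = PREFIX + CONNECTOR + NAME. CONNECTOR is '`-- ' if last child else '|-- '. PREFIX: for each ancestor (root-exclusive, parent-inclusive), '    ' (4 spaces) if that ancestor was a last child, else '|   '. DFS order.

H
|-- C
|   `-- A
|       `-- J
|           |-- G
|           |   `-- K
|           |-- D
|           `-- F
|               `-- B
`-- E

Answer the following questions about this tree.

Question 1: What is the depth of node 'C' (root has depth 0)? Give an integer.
Path from root to C: H -> C
Depth = number of edges = 1

Answer: 1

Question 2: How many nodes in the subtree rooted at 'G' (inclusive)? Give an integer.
Answer: 2

Derivation:
Subtree rooted at G contains: G, K
Count = 2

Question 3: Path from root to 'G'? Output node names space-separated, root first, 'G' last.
Walk down from root: H -> C -> A -> J -> G

Answer: H C A J G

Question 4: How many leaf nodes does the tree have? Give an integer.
Answer: 4

Derivation:
Leaves (nodes with no children): B, D, E, K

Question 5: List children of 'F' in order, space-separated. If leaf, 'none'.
Answer: B

Derivation:
Node F's children (from adjacency): B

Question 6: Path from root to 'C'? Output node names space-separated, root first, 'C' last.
Walk down from root: H -> C

Answer: H C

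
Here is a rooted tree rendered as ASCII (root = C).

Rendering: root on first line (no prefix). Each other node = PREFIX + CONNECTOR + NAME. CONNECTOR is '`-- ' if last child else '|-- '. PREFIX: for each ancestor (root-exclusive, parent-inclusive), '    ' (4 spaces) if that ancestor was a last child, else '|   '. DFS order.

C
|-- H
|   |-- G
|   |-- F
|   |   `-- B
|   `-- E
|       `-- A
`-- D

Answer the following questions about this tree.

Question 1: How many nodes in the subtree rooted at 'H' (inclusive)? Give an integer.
Subtree rooted at H contains: A, B, E, F, G, H
Count = 6

Answer: 6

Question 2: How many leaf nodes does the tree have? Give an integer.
Answer: 4

Derivation:
Leaves (nodes with no children): A, B, D, G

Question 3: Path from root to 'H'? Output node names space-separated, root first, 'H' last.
Answer: C H

Derivation:
Walk down from root: C -> H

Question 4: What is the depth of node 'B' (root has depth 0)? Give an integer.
Path from root to B: C -> H -> F -> B
Depth = number of edges = 3

Answer: 3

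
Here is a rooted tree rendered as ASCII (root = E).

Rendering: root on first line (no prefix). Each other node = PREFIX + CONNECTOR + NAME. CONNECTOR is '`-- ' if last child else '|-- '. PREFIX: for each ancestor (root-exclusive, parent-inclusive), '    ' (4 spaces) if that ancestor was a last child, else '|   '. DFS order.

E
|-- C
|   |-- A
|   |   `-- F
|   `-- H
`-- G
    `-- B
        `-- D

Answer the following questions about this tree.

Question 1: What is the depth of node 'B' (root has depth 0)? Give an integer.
Path from root to B: E -> G -> B
Depth = number of edges = 2

Answer: 2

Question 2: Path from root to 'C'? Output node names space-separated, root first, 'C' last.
Walk down from root: E -> C

Answer: E C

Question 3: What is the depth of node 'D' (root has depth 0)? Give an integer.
Answer: 3

Derivation:
Path from root to D: E -> G -> B -> D
Depth = number of edges = 3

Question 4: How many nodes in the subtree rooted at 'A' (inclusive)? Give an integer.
Subtree rooted at A contains: A, F
Count = 2

Answer: 2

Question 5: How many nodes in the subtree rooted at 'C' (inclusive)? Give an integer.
Answer: 4

Derivation:
Subtree rooted at C contains: A, C, F, H
Count = 4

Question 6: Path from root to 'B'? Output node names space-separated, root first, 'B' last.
Walk down from root: E -> G -> B

Answer: E G B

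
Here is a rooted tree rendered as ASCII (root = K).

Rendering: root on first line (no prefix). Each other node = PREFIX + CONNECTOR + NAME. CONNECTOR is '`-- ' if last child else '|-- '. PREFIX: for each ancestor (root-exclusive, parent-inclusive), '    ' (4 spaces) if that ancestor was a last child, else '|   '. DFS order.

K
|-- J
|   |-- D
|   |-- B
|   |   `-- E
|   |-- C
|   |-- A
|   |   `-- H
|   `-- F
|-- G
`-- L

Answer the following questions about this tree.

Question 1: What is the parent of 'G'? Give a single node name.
Answer: K

Derivation:
Scan adjacency: G appears as child of K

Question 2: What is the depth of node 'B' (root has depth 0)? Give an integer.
Path from root to B: K -> J -> B
Depth = number of edges = 2

Answer: 2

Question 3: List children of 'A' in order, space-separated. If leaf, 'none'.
Node A's children (from adjacency): H

Answer: H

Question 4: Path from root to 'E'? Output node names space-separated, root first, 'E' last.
Walk down from root: K -> J -> B -> E

Answer: K J B E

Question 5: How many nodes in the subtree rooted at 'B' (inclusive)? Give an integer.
Subtree rooted at B contains: B, E
Count = 2

Answer: 2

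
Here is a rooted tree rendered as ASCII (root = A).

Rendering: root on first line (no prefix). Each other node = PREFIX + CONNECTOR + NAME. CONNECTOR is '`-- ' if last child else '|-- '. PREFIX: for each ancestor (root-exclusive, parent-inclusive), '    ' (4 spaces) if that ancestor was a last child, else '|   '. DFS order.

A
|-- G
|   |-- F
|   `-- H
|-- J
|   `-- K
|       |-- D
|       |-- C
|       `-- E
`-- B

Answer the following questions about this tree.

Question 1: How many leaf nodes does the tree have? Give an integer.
Answer: 6

Derivation:
Leaves (nodes with no children): B, C, D, E, F, H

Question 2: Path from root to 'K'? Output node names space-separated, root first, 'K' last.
Walk down from root: A -> J -> K

Answer: A J K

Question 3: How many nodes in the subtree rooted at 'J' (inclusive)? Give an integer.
Subtree rooted at J contains: C, D, E, J, K
Count = 5

Answer: 5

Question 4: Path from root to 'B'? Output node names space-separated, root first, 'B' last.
Walk down from root: A -> B

Answer: A B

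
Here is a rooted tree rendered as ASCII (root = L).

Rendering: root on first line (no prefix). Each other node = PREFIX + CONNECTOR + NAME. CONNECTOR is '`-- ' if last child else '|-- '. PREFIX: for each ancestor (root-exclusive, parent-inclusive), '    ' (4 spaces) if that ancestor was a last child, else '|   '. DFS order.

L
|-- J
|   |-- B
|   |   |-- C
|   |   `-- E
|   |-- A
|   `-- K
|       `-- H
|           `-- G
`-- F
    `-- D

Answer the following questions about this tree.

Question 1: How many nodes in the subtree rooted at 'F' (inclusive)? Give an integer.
Subtree rooted at F contains: D, F
Count = 2

Answer: 2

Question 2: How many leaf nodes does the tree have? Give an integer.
Answer: 5

Derivation:
Leaves (nodes with no children): A, C, D, E, G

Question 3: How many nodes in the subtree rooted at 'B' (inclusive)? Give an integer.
Subtree rooted at B contains: B, C, E
Count = 3

Answer: 3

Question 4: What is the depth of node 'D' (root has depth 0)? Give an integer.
Answer: 2

Derivation:
Path from root to D: L -> F -> D
Depth = number of edges = 2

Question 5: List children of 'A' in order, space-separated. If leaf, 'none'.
Answer: none

Derivation:
Node A's children (from adjacency): (leaf)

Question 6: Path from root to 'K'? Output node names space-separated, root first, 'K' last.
Answer: L J K

Derivation:
Walk down from root: L -> J -> K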